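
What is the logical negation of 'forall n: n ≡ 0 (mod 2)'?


¬(forall x: φ) = exists x: ¬φ, and ¬(exists x: φ) = forall x: ¬φ.
Apply to the universal statement.

exists n: ~(n ≡ 0 (mod 2))


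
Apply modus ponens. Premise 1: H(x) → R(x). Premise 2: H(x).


Modus ponens: from (P → Q) and P, infer Q.
P = 'H(x)' is asserted, and P → Q holds, so Q follows.

R(x).


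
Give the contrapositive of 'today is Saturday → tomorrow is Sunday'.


The contrapositive of (P → Q) is (¬Q → ¬P); it is logically equivalent to the original.
Here P = 'today is Saturday' and Q = 'tomorrow is Sunday'.

If not (tomorrow is Sunday), then not (today is Saturday).


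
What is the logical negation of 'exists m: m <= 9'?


¬(forall x: φ) = exists x: ¬φ, and ¬(exists x: φ) = forall x: ¬φ.
Apply to the existential statement.

forall m: ~(m <= 9)


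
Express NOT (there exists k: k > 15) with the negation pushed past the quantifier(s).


¬(for all x: φ) = there exists x: ¬φ, and ¬(there exists x: φ) = for all x: ¬φ.
Apply to the existential statement.

for all k: NOT(k > 15)


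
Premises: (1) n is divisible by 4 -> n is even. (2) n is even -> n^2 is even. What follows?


Hypothetical syllogism: from (P → Q) and (Q → R), infer (P → R).
Chain the two implications through the shared middle term 'n is even'.

n is divisible by 4 -> n^2 is even


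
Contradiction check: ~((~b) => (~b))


Truth table over {b}:
b | φ
-----
False | False
True | False
Every row is false.

Yes, it is a contradiction.


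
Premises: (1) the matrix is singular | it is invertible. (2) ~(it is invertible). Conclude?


Disjunctive syllogism: from (P ∨ Q) and ¬P, infer Q.
One disjunct, 'it is invertible', is ruled out; the other must hold.

the matrix is singular


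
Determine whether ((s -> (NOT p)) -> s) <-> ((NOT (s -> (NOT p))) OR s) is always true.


Build the truth table over {p, s}:
p | s | φ
---------
F | F | T
T | F | T
F | T | T
T | T | T
Every row evaluates to true.

Yes, it is a tautology.


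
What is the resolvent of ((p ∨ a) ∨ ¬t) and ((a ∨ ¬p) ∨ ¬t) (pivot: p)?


The clauses contain complementary literals p and ¬p.
Resolution eliminates this pair and disjoins the remaining literals (merging duplicates).

(¬t ∨ a)


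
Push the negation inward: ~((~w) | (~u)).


De Morgan: the negation of a disjunction is the conjunction of the negations.
Distribute ~ across |, flipping it to &, and negate each literal.

w & u


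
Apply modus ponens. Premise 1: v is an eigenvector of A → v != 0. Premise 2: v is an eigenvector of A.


Modus ponens: from (P → Q) and P, infer Q.
P = 'v is an eigenvector of A' is asserted, and P → Q holds, so Q follows.

v != 0.


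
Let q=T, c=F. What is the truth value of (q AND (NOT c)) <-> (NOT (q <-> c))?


Substitute q=T, c=F:
NOT c = T
q AND (NOT c) = T AND T = T
q <-> c = T <-> F = F
NOT (q <-> c) = T
(q AND (NOT c)) <-> (NOT (q <-> c)) = T <-> T = T

T


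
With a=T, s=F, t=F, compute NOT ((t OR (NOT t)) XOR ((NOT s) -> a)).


Substitute a=T, s=F, t=F:
NOT t = T
t OR (NOT t) = F OR T = T
NOT s = T
(NOT s) -> a = T -> T = T
(t OR (NOT t)) XOR ((NOT s) -> a) = T XOR T = F
NOT ((t OR (NOT t)) XOR ((NOT s) -> a)) = T

T


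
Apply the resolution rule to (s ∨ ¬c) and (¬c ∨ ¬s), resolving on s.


The clauses contain complementary literals s and ¬s.
Resolution eliminates this pair and disjoins the remaining literals (merging duplicates).

¬c


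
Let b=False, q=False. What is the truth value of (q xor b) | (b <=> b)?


Substitute b=False, q=False:
q xor b = False xor False = False
b <=> b = False <=> False = True
(q xor b) | (b <=> b) = False | True = True

True


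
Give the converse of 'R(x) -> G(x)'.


The converse of (P → Q) is (Q → P). It is not in general equivalent to the original.
Here P = 'R(x)' and Q = 'G(x)'.

If G(x), then R(x).


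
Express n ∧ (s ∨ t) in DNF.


Step 1: Distribute ∧ over ∨: n ∧ (s ∨ t) = (n ∧ s) ∨ (n ∧ t).

(n ∧ s) ∨ (n ∧ t)


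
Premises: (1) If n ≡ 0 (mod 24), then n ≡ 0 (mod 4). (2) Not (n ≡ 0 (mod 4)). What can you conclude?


Modus tollens: from (P → Q) and ¬Q, infer ¬P.
Q = 'n ≡ 0 (mod 4)' is denied; since P → Q, P must also fail.

Not (n ≡ 0 (mod 24)).


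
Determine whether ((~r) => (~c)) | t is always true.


Build the truth table over {c, r, t}:
c | r | t | φ
-------------
False | False | False | True
True | False | False | False
False | True | False | True
True | True | False | True
False | False | True | True
True | False | True | True
False | True | True | True
True | True | True | True
Counterexample at row 2: with c=True, r=False, t=False, the formula is False.

No, it is not a tautology.


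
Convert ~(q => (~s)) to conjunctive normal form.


Step 1: Rewrite q → (¬s) as ¬q ∨ (¬s).
Step 2: Negate: ¬(¬q ∨ (¬s)) = q ∧ ¬(¬s) (De Morgan + double negation).
Step 3: Eliminate any double negations (¬¬X = X).

q & s


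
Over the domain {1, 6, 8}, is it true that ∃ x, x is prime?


Evaluate the predicate on each element: 1:F, 6:F, 8:F.
No element satisfies the predicate.

F


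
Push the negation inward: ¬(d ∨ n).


De Morgan: the negation of a disjunction is the conjunction of the negations.
Distribute ¬ across ∨, flipping it to ∧, and negate each literal.

(¬d) ∧ (¬n)


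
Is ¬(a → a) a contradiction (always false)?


Truth table over {a}:
a | φ
-----
F | F
T | F
Every row is false.

Yes, it is a contradiction.


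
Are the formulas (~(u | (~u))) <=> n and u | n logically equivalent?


Compare truth tables:
n | u | φ | ψ
-------------
False | False | True | False
True | False | False | True
False | True | True | True
True | True | False | True
They differ at row 1 (n=False, u=False): φ=True but ψ=False.

No, they are not logically equivalent.


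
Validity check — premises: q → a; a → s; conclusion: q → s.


This matches the form of hypothetical syllogism: the conclusion follows in every model of the premises.

Valid.


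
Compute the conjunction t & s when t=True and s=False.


Conjunction is true only when both operands are true.
Substitute: t=True, s=False.
True & False evaluates to False.

False


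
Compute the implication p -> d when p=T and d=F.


Implication is false only when antecedent is true and consequent is false.
Substitute: p=T, d=F.
T -> F evaluates to F.

F


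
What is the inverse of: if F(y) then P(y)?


The inverse of (P → Q) is (¬P → ¬Q). It is equivalent to the converse, not to the original.
Here P = 'F(y)' and Q = 'P(y)'.

If not (F(y)), then not (P(y)).


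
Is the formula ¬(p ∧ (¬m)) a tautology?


Build the truth table over {m, p}:
m | p | φ
---------
F | F | T
T | F | T
F | T | F
T | T | T
Counterexample at row 3: with m=F, p=T, the formula is F.

No, it is not a tautology.


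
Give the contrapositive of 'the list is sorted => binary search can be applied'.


The contrapositive of (P → Q) is (¬Q → ¬P); it is logically equivalent to the original.
Here P = 'the list is sorted' and Q = 'binary search can be applied'.

If not (binary search can be applied), then not (the list is sorted).


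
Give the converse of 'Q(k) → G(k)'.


The converse of (P → Q) is (Q → P). It is not in general equivalent to the original.
Here P = 'Q(k)' and Q = 'G(k)'.

If G(k), then Q(k).


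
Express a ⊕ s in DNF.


Step 1: a ⊕ s is true exactly when they disagree: (a ∧ ¬s) ∨ (¬a ∧ s).

(a ∧ (¬s)) ∨ ((¬a) ∧ s)


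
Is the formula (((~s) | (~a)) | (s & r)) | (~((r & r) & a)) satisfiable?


Search for a satisfying assignment over {a, r, s}.
Try a=False, r=False, s=False: the formula evaluates to True.
A satisfying assignment exists.

Satisfiable.


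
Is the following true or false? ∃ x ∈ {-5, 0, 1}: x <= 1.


Evaluate the predicate on each element: -5:T, 0:T, 1:T.
Witness x = -5 satisfies the predicate.

T


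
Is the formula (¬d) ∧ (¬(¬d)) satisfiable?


Check all 2 assignments over {d}:
d | φ
-----
F | F
T | F
No assignment makes the formula true.

Unsatisfiable.


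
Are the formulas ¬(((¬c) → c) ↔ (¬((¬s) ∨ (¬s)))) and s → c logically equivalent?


Compare truth tables:
c | s | φ | ψ
-------------
F | F | F | T
T | F | T | T
F | T | T | F
T | T | F | T
They differ at row 1 (c=F, s=F): φ=F but ψ=T.

No, they are not logically equivalent.


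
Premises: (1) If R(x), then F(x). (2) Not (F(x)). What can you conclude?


Modus tollens: from (P → Q) and ¬Q, infer ¬P.
Q = 'F(x)' is denied; since P → Q, P must also fail.

Not (R(x)).


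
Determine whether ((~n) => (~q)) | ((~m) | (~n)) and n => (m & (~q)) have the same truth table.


Compare truth tables:
m | n | q | φ | ψ
-----------------
False | False | False | True | True
True | False | False | True | True
False | True | False | True | False
True | True | False | True | True
False | False | True | True | True
True | False | True | True | True
False | True | True | True | False
True | True | True | True | False
They differ at row 3 (m=False, n=True, q=False): φ=True but ψ=False.

No, they are not logically equivalent.


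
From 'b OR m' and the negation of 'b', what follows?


Disjunctive syllogism: from (P ∨ Q) and ¬P, infer Q.
One disjunct, 'b', is ruled out; the other must hold.

m


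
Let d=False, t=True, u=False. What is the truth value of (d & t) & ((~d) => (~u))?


Substitute d=False, t=True, u=False:
d & t = False & True = False
~d = True
~u = True
(~d) => (~u) = True => True = True
(d & t) & ((~d) => (~u)) = False & True = False

False


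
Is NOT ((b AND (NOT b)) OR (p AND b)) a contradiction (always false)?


Truth table over {b, p}:
b | p | φ
---------
F | F | T
T | F | T
F | T | T
T | T | F
Satisfying assignment at row 1: b=F, p=F gives T.

No, it is not a contradiction.


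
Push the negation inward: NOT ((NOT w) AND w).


De Morgan: the negation of a conjunction is the disjunction of the negations.
Distribute NOT across AND, flipping it to OR, and negate each literal.

w OR (NOT w)


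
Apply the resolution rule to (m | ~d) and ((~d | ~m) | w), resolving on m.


The clauses contain complementary literals m and ~m.
Resolution eliminates this pair and disjoins the remaining literals (merging duplicates).

(~d | w)


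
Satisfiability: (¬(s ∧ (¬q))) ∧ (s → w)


Search for a satisfying assignment over {q, s, w}.
Try q=F, s=F, w=F: the formula evaluates to T.
A satisfying assignment exists.

Satisfiable.


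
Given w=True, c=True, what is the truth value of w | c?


Disjunction is false only when both operands are false.
Substitute: w=True, c=True.
True | True evaluates to True.

True


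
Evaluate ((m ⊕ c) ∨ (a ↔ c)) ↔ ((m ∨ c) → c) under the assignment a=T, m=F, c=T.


Substitute a=T, m=F, c=T:
m ⊕ c = F ⊕ T = T
a ↔ c = T ↔ T = T
(m ⊕ c) ∨ (a ↔ c) = T ∨ T = T
m ∨ c = F ∨ T = T
(m ∨ c) → c = T → T = T
((m ⊕ c) ∨ (a ↔ c)) ↔ ((m ∨ c) → c) = T ↔ T = T

T


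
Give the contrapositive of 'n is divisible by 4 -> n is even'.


The contrapositive of (P → Q) is (¬Q → ¬P); it is logically equivalent to the original.
Here P = 'n is divisible by 4' and Q = 'n is even'.

If not (n is even), then not (n is divisible by 4).


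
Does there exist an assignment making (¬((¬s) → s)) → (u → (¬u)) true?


Search for a satisfying assignment over {s, u}.
Try s=F, u=F: the formula evaluates to T.
A satisfying assignment exists.

Satisfiable.


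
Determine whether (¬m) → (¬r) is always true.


Build the truth table over {m, r}:
m | r | φ
---------
F | F | T
T | F | T
F | T | F
T | T | T
Counterexample at row 3: with m=F, r=T, the formula is F.

No, it is not a tautology.


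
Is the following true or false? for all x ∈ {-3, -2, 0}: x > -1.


Evaluate the predicate on each element: -3:F, -2:F, 0:T.
Counterexample x = -3 fails the predicate.

F


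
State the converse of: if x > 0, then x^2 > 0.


The converse of (P → Q) is (Q → P). It is not in general equivalent to the original.
Here P = 'x > 0' and Q = 'x^2 > 0'.

If x^2 > 0, then x > 0.


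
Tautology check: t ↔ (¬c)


Build the truth table over {c, t}:
c | t | φ
---------
F | F | F
T | F | T
F | T | T
T | T | F
Counterexample at row 1: with c=F, t=F, the formula is F.

No, it is not a tautology.


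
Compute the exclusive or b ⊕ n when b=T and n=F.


Exclusive or is true when exactly one operand is true.
Substitute: b=T, n=F.
T ⊕ F evaluates to T.

T


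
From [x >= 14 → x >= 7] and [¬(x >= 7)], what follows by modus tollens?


Modus tollens: from (P → Q) and ¬Q, infer ¬P.
Q = 'x >= 7' is denied; since P → Q, P must also fail.

Not (x >= 14).


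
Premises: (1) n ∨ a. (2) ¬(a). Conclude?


Disjunctive syllogism: from (P ∨ Q) and ¬P, infer Q.
One disjunct, 'a', is ruled out; the other must hold.

n


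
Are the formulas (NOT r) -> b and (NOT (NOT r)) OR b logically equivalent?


Compare truth tables:
b | r | φ | ψ
-------------
F | F | F | F
T | F | T | T
F | T | T | T
T | T | T | T
The columns φ and ψ agree on every row.

Yes, they are logically equivalent.


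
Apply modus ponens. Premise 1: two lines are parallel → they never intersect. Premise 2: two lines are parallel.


Modus ponens: from (P → Q) and P, infer Q.
P = 'two lines are parallel' is asserted, and P → Q holds, so Q follows.

they never intersect.


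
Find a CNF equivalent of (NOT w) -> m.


Step 1: Rewrite (¬w) → m as ¬(¬w) ∨ m.
Step 2: Eliminate any double negations (¬¬X = X).

w OR m


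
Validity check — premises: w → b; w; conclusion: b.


This matches the form of modus ponens: the conclusion follows in every model of the premises.

Valid.


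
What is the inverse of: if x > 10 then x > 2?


The inverse of (P → Q) is (¬P → ¬Q). It is equivalent to the converse, not to the original.
Here P = 'x > 10' and Q = 'x > 2'.

If not (x > 10), then not (x > 2).


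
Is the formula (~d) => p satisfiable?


Search for a satisfying assignment over {d, p}.
Try d=True, p=False: the formula evaluates to True.
A satisfying assignment exists.

Satisfiable.


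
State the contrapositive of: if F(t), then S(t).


The contrapositive of (P → Q) is (¬Q → ¬P); it is logically equivalent to the original.
Here P = 'F(t)' and Q = 'S(t)'.

If not (S(t)), then not (F(t)).


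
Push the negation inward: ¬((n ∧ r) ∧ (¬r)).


De Morgan: the negation of a conjunction is the disjunction of the negations.
Distribute ¬ across ∧, flipping it to ∨, and negate each literal.

((¬n) ∨ (¬r)) ∨ r


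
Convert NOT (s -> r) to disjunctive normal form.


Step 1: Rewrite implication then negate: ¬(¬s ∨ r) = s ∧ ¬r.

s AND (NOT r)


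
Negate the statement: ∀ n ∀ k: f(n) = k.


Negation flips each quantifier (∀↔∃) and negates the inner predicate.
¬(∀ n ∀ k: φ) = ∃ n ∃ k: ¬φ.

∃ n ∃ k: ¬(f(n) = k)


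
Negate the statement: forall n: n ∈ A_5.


¬(forall x: φ) = exists x: ¬φ, and ¬(exists x: φ) = forall x: ¬φ.
Apply to the universal statement.

exists n: ~(n ∈ A_5)


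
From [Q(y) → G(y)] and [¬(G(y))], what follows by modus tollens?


Modus tollens: from (P → Q) and ¬Q, infer ¬P.
Q = 'G(y)' is denied; since P → Q, P must also fail.

Not (Q(y)).


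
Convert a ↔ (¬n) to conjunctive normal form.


Step 1: Rewrite a ↔ (¬n) as (a → (¬n)) ∧ ((¬n) → a).
Step 2: Rewrite each implication as a disjunction.
Step 3: Eliminate any double negations (¬¬X = X).

((¬a) ∨ (¬n)) ∧ (n ∨ a)


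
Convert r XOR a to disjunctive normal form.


Step 1: r ⊕ a is true exactly when they disagree: (r ∧ ¬a) ∨ (¬r ∧ a).

(r AND (NOT a)) OR ((NOT r) AND a)


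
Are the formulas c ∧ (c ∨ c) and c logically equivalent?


Compare truth tables:
c | φ | ψ
---------
F | F | F
T | T | T
The columns φ and ψ agree on every row.

Yes, they are logically equivalent.


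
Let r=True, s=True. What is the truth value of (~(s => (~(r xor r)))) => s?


Substitute r=True, s=True:
r xor r = True xor True = False
~(r xor r) = True
s => (~(r xor r)) = True => True = True
~(s => (~(r xor r))) = False
(~(s => (~(r xor r)))) => s = False => True = True

True


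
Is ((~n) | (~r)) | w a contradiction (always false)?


Truth table over {n, r, w}:
n | r | w | φ
-------------
False | False | False | True
True | False | False | True
False | True | False | True
True | True | False | False
False | False | True | True
True | False | True | True
False | True | True | True
True | True | True | True
Satisfying assignment at row 1: n=False, r=False, w=False gives True.

No, it is not a contradiction.


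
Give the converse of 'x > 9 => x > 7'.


The converse of (P → Q) is (Q → P). It is not in general equivalent to the original.
Here P = 'x > 9' and Q = 'x > 7'.

If x > 7, then x > 9.


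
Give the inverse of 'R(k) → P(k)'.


The inverse of (P → Q) is (¬P → ¬Q). It is equivalent to the converse, not to the original.
Here P = 'R(k)' and Q = 'P(k)'.

If not (R(k)), then not (P(k)).


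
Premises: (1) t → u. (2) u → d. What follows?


Hypothetical syllogism: from (P → Q) and (Q → R), infer (P → R).
Chain the two implications through the shared middle term 'u'.

t → d


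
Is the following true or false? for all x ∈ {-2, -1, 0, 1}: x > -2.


Evaluate the predicate on each element: -2:F, -1:T, 0:T, 1:T.
Counterexample x = -2 fails the predicate.

F


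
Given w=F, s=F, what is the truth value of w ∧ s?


Conjunction is true only when both operands are true.
Substitute: w=F, s=F.
F ∧ F evaluates to F.

F


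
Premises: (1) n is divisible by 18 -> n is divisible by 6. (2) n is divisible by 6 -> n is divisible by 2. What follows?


Hypothetical syllogism: from (P → Q) and (Q → R), infer (P → R).
Chain the two implications through the shared middle term 'n is divisible by 6'.

n is divisible by 18 -> n is divisible by 2


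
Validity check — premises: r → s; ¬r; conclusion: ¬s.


This is denying the antecedent (fallacy). There exist truth assignments where the premises are all true but the conclusion is false.

Invalid.


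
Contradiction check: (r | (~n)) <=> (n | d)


Truth table over {d, n, r}:
d | n | r | φ
-------------
False | False | False | False
True | False | False | True
False | True | False | False
True | True | False | False
False | False | True | False
True | False | True | True
False | True | True | True
True | True | True | True
Satisfying assignment at row 2: d=True, n=False, r=False gives True.

No, it is not a contradiction.


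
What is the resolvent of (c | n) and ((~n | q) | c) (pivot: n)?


The clauses contain complementary literals n and ~n.
Resolution eliminates this pair and disjoins the remaining literals (merging duplicates).

(c | q)


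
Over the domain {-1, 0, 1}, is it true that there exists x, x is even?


Evaluate the predicate on each element: -1:F, 0:T, 1:F.
Witness x = 0 satisfies the predicate.

T


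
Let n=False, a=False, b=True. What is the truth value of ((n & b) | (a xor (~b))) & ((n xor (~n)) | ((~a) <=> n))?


Substitute n=False, a=False, b=True:
n & b = False & True = False
~b = False
a xor (~b) = False xor False = False
(n & b) | (a xor (~b)) = False | False = False
~n = True
n xor (~n) = False xor True = True
~a = True
(~a) <=> n = True <=> False = False
(n xor (~n)) | ((~a) <=> n) = True | False = True
((n & b) | (a xor (~b))) & ((n xor (~n)) | ((~a) <=> n)) = False & True = False

False


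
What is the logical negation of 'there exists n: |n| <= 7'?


¬(for all x: φ) = there exists x: ¬φ, and ¬(there exists x: φ) = for all x: ¬φ.
Apply to the existential statement.

for all n: NOT(|n| <= 7)


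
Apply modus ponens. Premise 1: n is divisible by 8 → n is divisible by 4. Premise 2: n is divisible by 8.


Modus ponens: from (P → Q) and P, infer Q.
P = 'n is divisible by 8' is asserted, and P → Q holds, so Q follows.

n is divisible by 4.


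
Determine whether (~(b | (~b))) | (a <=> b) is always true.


Build the truth table over {a, b}:
a | b | φ
---------
False | False | True
True | False | False
False | True | False
True | True | True
Counterexample at row 2: with a=True, b=False, the formula is False.

No, it is not a tautology.


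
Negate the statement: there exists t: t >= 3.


¬(for all x: φ) = there exists x: ¬φ, and ¬(there exists x: φ) = for all x: ¬φ.
Apply to the existential statement.

for all t: NOT(t >= 3)


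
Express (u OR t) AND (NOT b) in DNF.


Step 1: Distribute ∧ over ∨: (u ∨ t) ∧ (¬b) = (u ∧ (¬b)) ∨ (t ∧ (¬b)).

(u AND (NOT b)) OR (t AND (NOT b))


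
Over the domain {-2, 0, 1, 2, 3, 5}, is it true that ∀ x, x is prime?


Evaluate the predicate on each element: -2:F, 0:F, 1:F, 2:T, 3:T, 5:T.
Counterexample x = -2 fails the predicate.

F


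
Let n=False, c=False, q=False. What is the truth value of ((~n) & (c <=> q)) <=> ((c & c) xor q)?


Substitute n=False, c=False, q=False:
~n = True
c <=> q = False <=> False = True
(~n) & (c <=> q) = True & True = True
c & c = False & False = False
(c & c) xor q = False xor False = False
((~n) & (c <=> q)) <=> ((c & c) xor q) = True <=> False = False

False


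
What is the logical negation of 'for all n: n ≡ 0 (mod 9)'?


¬(for all x: φ) = there exists x: ¬φ, and ¬(there exists x: φ) = for all x: ¬φ.
Apply to the universal statement.

there exists n: NOT(n ≡ 0 (mod 9))


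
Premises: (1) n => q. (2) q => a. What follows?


Hypothetical syllogism: from (P → Q) and (Q → R), infer (P → R).
Chain the two implications through the shared middle term 'q'.

n => a


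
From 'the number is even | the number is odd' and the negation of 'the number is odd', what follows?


Disjunctive syllogism: from (P ∨ Q) and ¬P, infer Q.
One disjunct, 'the number is odd', is ruled out; the other must hold.

the number is even


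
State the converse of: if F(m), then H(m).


The converse of (P → Q) is (Q → P). It is not in general equivalent to the original.
Here P = 'F(m)' and Q = 'H(m)'.

If H(m), then F(m).


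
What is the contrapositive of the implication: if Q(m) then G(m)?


The contrapositive of (P → Q) is (¬Q → ¬P); it is logically equivalent to the original.
Here P = 'Q(m)' and Q = 'G(m)'.

If not (G(m)), then not (Q(m)).


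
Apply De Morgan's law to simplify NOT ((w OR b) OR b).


De Morgan: the negation of a disjunction is the conjunction of the negations.
Distribute NOT across OR, flipping it to AND, and negate each literal.

((NOT w) AND (NOT b)) AND (NOT b)


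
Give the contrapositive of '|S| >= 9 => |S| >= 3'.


The contrapositive of (P → Q) is (¬Q → ¬P); it is logically equivalent to the original.
Here P = '|S| >= 9' and Q = '|S| >= 3'.

If not (|S| >= 3), then not (|S| >= 9).


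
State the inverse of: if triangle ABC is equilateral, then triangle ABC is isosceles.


The inverse of (P → Q) is (¬P → ¬Q). It is equivalent to the converse, not to the original.
Here P = 'triangle ABC is equilateral' and Q = 'triangle ABC is isosceles'.

If not (triangle ABC is equilateral), then not (triangle ABC is isosceles).


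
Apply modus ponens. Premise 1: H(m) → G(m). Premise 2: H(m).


Modus ponens: from (P → Q) and P, infer Q.
P = 'H(m)' is asserted, and P → Q holds, so Q follows.

G(m).


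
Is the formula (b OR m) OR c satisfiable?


Search for a satisfying assignment over {b, c, m}.
Try b=T, c=F, m=F: the formula evaluates to T.
A satisfying assignment exists.

Satisfiable.


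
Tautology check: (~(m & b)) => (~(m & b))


Build the truth table over {b, m}:
b | m | φ
---------
False | False | True
True | False | True
False | True | True
True | True | True
Every row evaluates to true.

Yes, it is a tautology.


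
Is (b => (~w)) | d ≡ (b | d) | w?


Compare truth tables:
b | d | w | φ | ψ
-----------------
False | False | False | True | False
True | False | False | True | True
False | True | False | True | True
True | True | False | True | True
False | False | True | True | True
True | False | True | False | True
False | True | True | True | True
True | True | True | True | True
They differ at row 1 (b=False, d=False, w=False): φ=True but ψ=False.

No, they are not logically equivalent.


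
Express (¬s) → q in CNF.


Step 1: Rewrite (¬s) → q as ¬(¬s) ∨ q.
Step 2: Eliminate any double negations (¬¬X = X).

s ∨ q


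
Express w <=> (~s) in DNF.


Step 1: w ↔ (¬s) is true exactly when both agree: (w ∧ (¬s)) ∨ (¬w ∧ ¬(¬s)).
Step 2: Eliminate any double negations (¬¬X = X).

(w & (~s)) | ((~w) & s)


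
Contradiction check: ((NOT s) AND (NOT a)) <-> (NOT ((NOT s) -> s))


Truth table over {a, s}:
a | s | φ
---------
F | F | T
T | F | F
F | T | T
T | T | T
Satisfying assignment at row 1: a=F, s=F gives T.

No, it is not a contradiction.


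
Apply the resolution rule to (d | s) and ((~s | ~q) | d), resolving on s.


The clauses contain complementary literals s and ~s.
Resolution eliminates this pair and disjoins the remaining literals (merging duplicates).

(d | ~q)


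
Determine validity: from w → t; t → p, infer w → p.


This matches the form of hypothetical syllogism: the conclusion follows in every model of the premises.

Valid.


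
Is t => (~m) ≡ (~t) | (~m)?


Compare truth tables:
m | t | φ | ψ
-------------
False | False | True | True
True | False | True | True
False | True | True | True
True | True | False | False
The columns φ and ψ agree on every row.

Yes, they are logically equivalent.


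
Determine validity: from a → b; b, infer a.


This is affirming the consequent (fallacy). There exist truth assignments where the premises are all true but the conclusion is false.

Invalid.


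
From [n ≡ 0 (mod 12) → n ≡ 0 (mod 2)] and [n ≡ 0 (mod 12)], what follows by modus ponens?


Modus ponens: from (P → Q) and P, infer Q.
P = 'n ≡ 0 (mod 12)' is asserted, and P → Q holds, so Q follows.

n ≡ 0 (mod 2).


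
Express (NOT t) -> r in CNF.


Step 1: Rewrite (¬t) → r as ¬(¬t) ∨ r.
Step 2: Eliminate any double negations (¬¬X = X).

t OR r


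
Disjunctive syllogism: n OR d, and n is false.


Disjunctive syllogism: from (P ∨ Q) and ¬P, infer Q.
One disjunct, 'n', is ruled out; the other must hold.

d


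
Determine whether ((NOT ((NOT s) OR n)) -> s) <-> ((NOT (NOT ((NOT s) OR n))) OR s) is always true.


Build the truth table over {n, s}:
n | s | φ
---------
F | F | T
T | F | T
F | T | T
T | T | T
Every row evaluates to true.

Yes, it is a tautology.


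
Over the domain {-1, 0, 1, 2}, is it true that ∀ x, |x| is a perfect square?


Evaluate the predicate on each element: -1:T, 0:T, 1:T, 2:F.
Counterexample x = 2 fails the predicate.

F


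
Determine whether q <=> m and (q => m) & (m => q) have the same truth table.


Compare truth tables:
m | q | φ | ψ
-------------
False | False | True | True
True | False | False | False
False | True | False | False
True | True | True | True
The columns φ and ψ agree on every row.

Yes, they are logically equivalent.


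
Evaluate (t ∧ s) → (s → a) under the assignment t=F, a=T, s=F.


Substitute t=F, a=T, s=F:
t ∧ s = F ∧ F = F
s → a = F → T = T
(t ∧ s) → (s → a) = F → T = T

T


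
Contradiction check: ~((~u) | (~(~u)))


Truth table over {u}:
u | φ
-----
False | False
True | False
Every row is false.

Yes, it is a contradiction.


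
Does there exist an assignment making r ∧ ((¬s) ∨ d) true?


Search for a satisfying assignment over {d, r, s}.
Try d=F, r=T, s=F: the formula evaluates to T.
A satisfying assignment exists.

Satisfiable.


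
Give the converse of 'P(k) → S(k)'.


The converse of (P → Q) is (Q → P). It is not in general equivalent to the original.
Here P = 'P(k)' and Q = 'S(k)'.

If S(k), then P(k).


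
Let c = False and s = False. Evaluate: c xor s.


Exclusive or is true when exactly one operand is true.
Substitute: c=False, s=False.
False xor False evaluates to False.

False


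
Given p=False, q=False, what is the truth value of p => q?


Implication is false only when antecedent is true and consequent is false.
Substitute: p=False, q=False.
False => False evaluates to True.

True


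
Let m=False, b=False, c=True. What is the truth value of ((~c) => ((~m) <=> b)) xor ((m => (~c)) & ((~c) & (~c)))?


Substitute m=False, b=False, c=True:
… (earlier sub-steps elided)
~m = True
(~m) <=> b = True <=> False = False
(~c) => ((~m) <=> b) = False => False = True
~c = False
m => (~c) = False => False = True
~c = False
~c = False
(~c) & (~c) = False & False = False
(m => (~c)) & ((~c) & (~c)) = True & False = False
((~c) => ((~m) <=> b)) xor ((m => (~c)) & ((~c) & (~c))) = True xor False = True

True


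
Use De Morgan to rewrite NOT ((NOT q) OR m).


De Morgan: the negation of a disjunction is the conjunction of the negations.
Distribute NOT across OR, flipping it to AND, and negate each literal.

q AND (NOT m)


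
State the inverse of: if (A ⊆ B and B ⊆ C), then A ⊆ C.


The inverse of (P → Q) is (¬P → ¬Q). It is equivalent to the converse, not to the original.
Here P = '(A ⊆ B and B ⊆ C)' and Q = 'A ⊆ C'.

If not ((A ⊆ B and B ⊆ C)), then not (A ⊆ C).


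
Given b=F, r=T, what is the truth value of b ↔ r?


Biconditional is true when both operands have the same truth value.
Substitute: b=F, r=T.
F ↔ T evaluates to F.

F


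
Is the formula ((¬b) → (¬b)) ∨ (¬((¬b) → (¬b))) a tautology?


Build the truth table over {b}:
b | φ
-----
F | T
T | T
Every row evaluates to true.

Yes, it is a tautology.


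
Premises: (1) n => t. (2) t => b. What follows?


Hypothetical syllogism: from (P → Q) and (Q → R), infer (P → R).
Chain the two implications through the shared middle term 't'.

n => b


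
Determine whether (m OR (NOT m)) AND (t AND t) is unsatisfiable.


Truth table over {m, t}:
m | t | φ
---------
F | F | F
T | F | F
F | T | T
T | T | T
Satisfying assignment at row 3: m=F, t=T gives T.

No, it is not a contradiction.


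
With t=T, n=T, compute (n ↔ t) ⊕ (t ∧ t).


Substitute t=T, n=T:
n ↔ t = T ↔ T = T
t ∧ t = T ∧ T = T
(n ↔ t) ⊕ (t ∧ t) = T ⊕ T = F

F


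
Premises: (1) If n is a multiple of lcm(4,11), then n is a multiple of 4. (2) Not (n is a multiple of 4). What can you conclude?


Modus tollens: from (P → Q) and ¬Q, infer ¬P.
Q = 'n is a multiple of 4' is denied; since P → Q, P must also fail.

Not (n is a multiple of lcm(4,11)).


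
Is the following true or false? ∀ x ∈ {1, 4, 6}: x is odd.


Evaluate the predicate on each element: 1:T, 4:F, 6:F.
Counterexample x = 4 fails the predicate.

F


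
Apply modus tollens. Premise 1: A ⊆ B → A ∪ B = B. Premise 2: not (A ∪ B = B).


Modus tollens: from (P → Q) and ¬Q, infer ¬P.
Q = 'A ∪ B = B' is denied; since P → Q, P must also fail.

Not (A ⊆ B).


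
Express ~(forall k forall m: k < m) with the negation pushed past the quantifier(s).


Negation flips each quantifier (∀↔∃) and negates the inner predicate.
¬(forall k forall m: φ) = exists k exists m: ¬φ.

exists k exists m: ~(k < m)


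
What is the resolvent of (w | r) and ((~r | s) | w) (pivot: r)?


The clauses contain complementary literals r and ~r.
Resolution eliminates this pair and disjoins the remaining literals (merging duplicates).

(w | s)


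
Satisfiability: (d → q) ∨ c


Search for a satisfying assignment over {c, d, q}.
Try c=F, d=F, q=F: the formula evaluates to T.
A satisfying assignment exists.

Satisfiable.


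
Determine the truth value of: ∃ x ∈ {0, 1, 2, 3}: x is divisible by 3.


Evaluate the predicate on each element: 0:T, 1:F, 2:F, 3:T.
Witness x = 0 satisfies the predicate.

T


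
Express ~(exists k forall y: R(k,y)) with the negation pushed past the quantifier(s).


Negation flips each quantifier (∀↔∃) and negates the inner predicate.
¬(exists k forall y: φ) = forall k exists y: ¬φ.

forall k exists y: ~(R(k,y))


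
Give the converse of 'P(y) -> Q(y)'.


The converse of (P → Q) is (Q → P). It is not in general equivalent to the original.
Here P = 'P(y)' and Q = 'Q(y)'.

If Q(y), then P(y).


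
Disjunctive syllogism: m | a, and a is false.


Disjunctive syllogism: from (P ∨ Q) and ¬P, infer Q.
One disjunct, 'a', is ruled out; the other must hold.

m


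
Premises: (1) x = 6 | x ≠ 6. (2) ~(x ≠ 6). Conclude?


Disjunctive syllogism: from (P ∨ Q) and ¬P, infer Q.
One disjunct, 'x ≠ 6', is ruled out; the other must hold.

x = 6


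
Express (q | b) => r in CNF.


Step 1: Rewrite as ¬(q ∨ b) ∨ r = (¬q ∧ ¬b) ∨ r.
Step 2: Distribute ∨ over ∧.

((~q) | r) & ((~b) | r)


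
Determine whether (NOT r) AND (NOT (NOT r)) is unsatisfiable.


Truth table over {r}:
r | φ
-----
F | F
T | F
Every row is false.

Yes, it is a contradiction.


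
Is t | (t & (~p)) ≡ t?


Compare truth tables:
p | t | φ | ψ
-------------
False | False | False | False
True | False | False | False
False | True | True | True
True | True | True | True
The columns φ and ψ agree on every row.

Yes, they are logically equivalent.


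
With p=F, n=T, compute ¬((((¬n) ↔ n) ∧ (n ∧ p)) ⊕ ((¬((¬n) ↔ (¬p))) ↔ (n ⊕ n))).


Substitute p=F, n=T:
… (earlier sub-steps elided)
n ∧ p = T ∧ F = F
((¬n) ↔ n) ∧ (n ∧ p) = F ∧ F = F
¬n = F
¬p = T
(¬n) ↔ (¬p) = F ↔ T = F
¬((¬n) ↔ (¬p)) = T
n ⊕ n = T ⊕ T = F
(¬((¬n) ↔ (¬p))) ↔ (n ⊕ n) = T ↔ F = F
(((¬n) ↔ n) ∧ (n ∧ p)) ⊕ ((¬((¬n) ↔ (¬p))) ↔ (n ⊕ n)) = F ⊕ F = F
¬((((¬n) ↔ n) ∧ (n ∧ p)) ⊕ ((¬((¬n) ↔ (¬p))) ↔ (n ⊕ n))) = T

T


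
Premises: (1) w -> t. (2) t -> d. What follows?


Hypothetical syllogism: from (P → Q) and (Q → R), infer (P → R).
Chain the two implications through the shared middle term 't'.

w -> d


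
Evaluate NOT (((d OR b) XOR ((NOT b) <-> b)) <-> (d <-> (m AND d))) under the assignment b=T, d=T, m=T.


Substitute b=T, d=T, m=T:
d OR b = T OR T = T
NOT b = F
(NOT b) <-> b = F <-> T = F
(d OR b) XOR ((NOT b) <-> b) = T XOR F = T
m AND d = T AND T = T
d <-> (m AND d) = T <-> T = T
((d OR b) XOR ((NOT b) <-> b)) <-> (d <-> (m AND d)) = T <-> T = T
NOT (((d OR b) XOR ((NOT b) <-> b)) <-> (d <-> (m AND d))) = F

F


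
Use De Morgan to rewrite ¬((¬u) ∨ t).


De Morgan: the negation of a disjunction is the conjunction of the negations.
Distribute ¬ across ∨, flipping it to ∧, and negate each literal.

u ∧ (¬t)


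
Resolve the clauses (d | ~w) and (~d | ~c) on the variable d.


The clauses contain complementary literals d and ~d.
Resolution eliminates this pair and disjoins the remaining literals (merging duplicates).

(~w | ~c)


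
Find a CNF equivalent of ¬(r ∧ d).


Step 1: Apply De Morgan: ¬(r ∧ d) = ¬r ∨ ¬d.

(¬r) ∨ (¬d)


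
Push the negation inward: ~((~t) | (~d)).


De Morgan: the negation of a disjunction is the conjunction of the negations.
Distribute ~ across |, flipping it to &, and negate each literal.

t & d


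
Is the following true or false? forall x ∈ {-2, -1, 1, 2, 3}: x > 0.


Evaluate the predicate on each element: -2:False, -1:False, 1:True, 2:True, 3:True.
Counterexample x = -2 fails the predicate.

False


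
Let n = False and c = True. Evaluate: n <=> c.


Biconditional is true when both operands have the same truth value.
Substitute: n=False, c=True.
False <=> True evaluates to False.

False


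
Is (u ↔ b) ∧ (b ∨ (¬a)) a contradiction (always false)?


Truth table over {a, b, u}:
a | b | u | φ
-------------
F | F | F | T
T | F | F | F
F | T | F | F
T | T | F | F
F | F | T | F
T | F | T | F
F | T | T | T
T | T | T | T
Satisfying assignment at row 1: a=F, b=F, u=F gives T.

No, it is not a contradiction.


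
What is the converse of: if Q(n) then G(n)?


The converse of (P → Q) is (Q → P). It is not in general equivalent to the original.
Here P = 'Q(n)' and Q = 'G(n)'.

If G(n), then Q(n).


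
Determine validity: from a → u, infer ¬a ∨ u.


This matches the form of material implication: the conclusion follows in every model of the premises.

Valid.


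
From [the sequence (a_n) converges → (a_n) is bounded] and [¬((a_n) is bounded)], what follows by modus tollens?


Modus tollens: from (P → Q) and ¬Q, infer ¬P.
Q = '(a_n) is bounded' is denied; since P → Q, P must also fail.

Not (the sequence (a_n) converges).


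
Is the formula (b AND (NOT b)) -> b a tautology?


Build the truth table over {b}:
b | φ
-----
F | T
T | T
Every row evaluates to true.

Yes, it is a tautology.


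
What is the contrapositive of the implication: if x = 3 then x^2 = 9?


The contrapositive of (P → Q) is (¬Q → ¬P); it is logically equivalent to the original.
Here P = 'x = 3' and Q = 'x^2 = 9'.

If not (x^2 = 9), then not (x = 3).


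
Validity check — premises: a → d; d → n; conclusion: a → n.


This matches the form of hypothetical syllogism: the conclusion follows in every model of the premises.

Valid.


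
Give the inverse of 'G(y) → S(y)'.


The inverse of (P → Q) is (¬P → ¬Q). It is equivalent to the converse, not to the original.
Here P = 'G(y)' and Q = 'S(y)'.

If not (G(y)), then not (S(y)).


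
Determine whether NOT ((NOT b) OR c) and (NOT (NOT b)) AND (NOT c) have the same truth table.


Compare truth tables:
b | c | φ | ψ
-------------
F | F | F | F
T | F | T | T
F | T | F | F
T | T | F | F
The columns φ and ψ agree on every row.

Yes, they are logically equivalent.


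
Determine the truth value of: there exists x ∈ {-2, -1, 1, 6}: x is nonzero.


Evaluate the predicate on each element: -2:T, -1:T, 1:T, 6:T.
Witness x = -2 satisfies the predicate.

T


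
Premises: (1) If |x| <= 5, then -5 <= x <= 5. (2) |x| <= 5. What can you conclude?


Modus ponens: from (P → Q) and P, infer Q.
P = '|x| <= 5' is asserted, and P → Q holds, so Q follows.

-5 <= x <= 5.


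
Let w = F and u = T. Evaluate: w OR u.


Disjunction is false only when both operands are false.
Substitute: w=F, u=T.
F OR T evaluates to T.

T


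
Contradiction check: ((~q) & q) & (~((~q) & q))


Truth table over {q}:
q | φ
-----
False | False
True | False
Every row is false.

Yes, it is a contradiction.


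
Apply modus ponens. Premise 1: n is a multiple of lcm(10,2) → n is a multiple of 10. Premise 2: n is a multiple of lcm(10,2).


Modus ponens: from (P → Q) and P, infer Q.
P = 'n is a multiple of lcm(10,2)' is asserted, and P → Q holds, so Q follows.

n is a multiple of 10.


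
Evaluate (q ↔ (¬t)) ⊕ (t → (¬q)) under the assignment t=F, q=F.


Substitute t=F, q=F:
¬t = T
q ↔ (¬t) = F ↔ T = F
¬q = T
t → (¬q) = F → T = T
(q ↔ (¬t)) ⊕ (t → (¬q)) = F ⊕ T = T

T


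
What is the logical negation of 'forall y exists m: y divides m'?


Negation flips each quantifier (∀↔∃) and negates the inner predicate.
¬(forall y exists m: φ) = exists y forall m: ¬φ.

exists y forall m: ~(y divides m)
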